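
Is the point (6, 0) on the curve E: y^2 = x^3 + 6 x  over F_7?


Check whether y^2 = x^3 + 6 x + 0 (mod 7) for (x, y) = (6, 0).
LHS: y^2 = 0^2 mod 7 = 0
RHS: x^3 + 6 x + 0 = 6^3 + 6*6 + 0 mod 7 = 0
LHS = RHS

Yes, on the curve


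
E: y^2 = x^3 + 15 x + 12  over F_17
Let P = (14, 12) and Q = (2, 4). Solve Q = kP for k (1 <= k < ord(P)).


Enumerate multiples of P until we hit Q = (2, 4):
  1P = (14, 12)
  2P = (8, 7)
  3P = (16, 9)
  4P = (2, 4)
Match found at i = 4.

k = 4


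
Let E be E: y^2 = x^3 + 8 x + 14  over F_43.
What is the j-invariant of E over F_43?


Delta = -16(4 a^3 + 27 b^2) mod 43 = 36
-1728 * (4 a)^3 = -1728 * (4*8)^3 mod 43 = 27
j = 27 * 36^(-1) mod 43 = 33

j = 33 (mod 43)


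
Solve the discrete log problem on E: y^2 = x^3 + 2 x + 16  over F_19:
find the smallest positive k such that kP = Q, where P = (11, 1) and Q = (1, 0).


Enumerate multiples of P until we hit Q = (1, 0):
  1P = (11, 1)
  2P = (1, 0)
Match found at i = 2.

k = 2


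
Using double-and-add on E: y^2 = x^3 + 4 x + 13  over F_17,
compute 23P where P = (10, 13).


k = 23 = 10111_2 (binary, LSB first: 11101)
Double-and-add from P = (10, 13):
  bit 0 = 1: acc = O + (10, 13) = (10, 13)
  bit 1 = 1: acc = (10, 13) + (13, 16) = (12, 2)
  bit 2 = 1: acc = (12, 2) + (4, 5) = (3, 1)
  bit 3 = 0: acc unchanged = (3, 1)
  bit 4 = 1: acc = (3, 1) + (16, 12) = (13, 1)

23P = (13, 1)


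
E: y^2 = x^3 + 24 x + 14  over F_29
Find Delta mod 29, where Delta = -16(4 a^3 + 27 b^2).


4 a^3 + 27 b^2 = 4*24^3 + 27*14^2 = 55296 + 5292 = 60588
Delta = -16 * (60588) = -969408
Delta mod 29 = 4

Delta = 4 (mod 29)


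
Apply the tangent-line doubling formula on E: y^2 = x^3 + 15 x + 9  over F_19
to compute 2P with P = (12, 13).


Doubling: s = (3 x1^2 + a) / (2 y1)
s = (3*12^2 + 15) / (2*13) mod 19 = 15
x3 = s^2 - 2 x1 mod 19 = 15^2 - 2*12 = 11
y3 = s (x1 - x3) - y1 mod 19 = 15 * (12 - 11) - 13 = 2

2P = (11, 2)


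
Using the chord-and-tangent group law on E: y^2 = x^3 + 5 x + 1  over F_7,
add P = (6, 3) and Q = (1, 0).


P != Q, so use the chord formula.
s = (y2 - y1) / (x2 - x1) = (4) / (2) mod 7 = 2
x3 = s^2 - x1 - x2 mod 7 = 2^2 - 6 - 1 = 4
y3 = s (x1 - x3) - y1 mod 7 = 2 * (6 - 4) - 3 = 1

P + Q = (4, 1)


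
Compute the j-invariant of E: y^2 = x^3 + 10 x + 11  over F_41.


Delta = -16(4 a^3 + 27 b^2) mod 41 = 4
-1728 * (4 a)^3 = -1728 * (4*10)^3 mod 41 = 6
j = 6 * 4^(-1) mod 41 = 22

j = 22 (mod 41)


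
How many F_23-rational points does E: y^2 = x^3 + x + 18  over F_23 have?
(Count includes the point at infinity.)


For each x in F_23, count y with y^2 = x^3 + 1 x + 18 mod 23:
  x = 0: RHS = 18, y in [8, 15]  -> 2 point(s)
  x = 3: RHS = 2, y in [5, 18]  -> 2 point(s)
  x = 7: RHS = 0, y in [0]  -> 1 point(s)
  x = 8: RHS = 9, y in [3, 20]  -> 2 point(s)
  x = 10: RHS = 16, y in [4, 19]  -> 2 point(s)
  x = 11: RHS = 3, y in [7, 16]  -> 2 point(s)
  x = 14: RHS = 16, y in [4, 19]  -> 2 point(s)
  x = 15: RHS = 4, y in [2, 21]  -> 2 point(s)
  x = 16: RHS = 13, y in [6, 17]  -> 2 point(s)
  x = 17: RHS = 3, y in [7, 16]  -> 2 point(s)
  x = 18: RHS = 3, y in [7, 16]  -> 2 point(s)
  x = 21: RHS = 8, y in [10, 13]  -> 2 point(s)
  x = 22: RHS = 16, y in [4, 19]  -> 2 point(s)
Affine points: 25. Add the point at infinity: total = 26.

#E(F_23) = 26


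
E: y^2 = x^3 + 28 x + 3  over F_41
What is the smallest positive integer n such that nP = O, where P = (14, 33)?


Compute successive multiples of P until we hit O:
  1P = (14, 33)
  2P = (9, 0)
  3P = (14, 8)
  4P = O

ord(P) = 4


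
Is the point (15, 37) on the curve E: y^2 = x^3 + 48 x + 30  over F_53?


Check whether y^2 = x^3 + 48 x + 30 (mod 53) for (x, y) = (15, 37).
LHS: y^2 = 37^2 mod 53 = 44
RHS: x^3 + 48 x + 30 = 15^3 + 48*15 + 30 mod 53 = 44
LHS = RHS

Yes, on the curve


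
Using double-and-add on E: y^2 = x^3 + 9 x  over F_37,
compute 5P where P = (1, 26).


k = 5 = 101_2 (binary, LSB first: 101)
Double-and-add from P = (1, 26):
  bit 0 = 1: acc = O + (1, 26) = (1, 26)
  bit 1 = 0: acc unchanged = (1, 26)
  bit 2 = 1: acc = (1, 26) + (9, 25) = (1, 11)

5P = (1, 11)


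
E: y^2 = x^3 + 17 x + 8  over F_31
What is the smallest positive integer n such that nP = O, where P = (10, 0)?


Compute successive multiples of P until we hit O:
  1P = (10, 0)
  2P = O

ord(P) = 2


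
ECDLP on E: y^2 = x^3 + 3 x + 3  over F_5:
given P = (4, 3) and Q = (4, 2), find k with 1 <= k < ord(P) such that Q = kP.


Enumerate multiples of P until we hit Q = (4, 2):
  1P = (4, 3)
  2P = (3, 3)
  3P = (3, 2)
  4P = (4, 2)
Match found at i = 4.

k = 4


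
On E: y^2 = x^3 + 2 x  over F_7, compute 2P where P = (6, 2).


Doubling: s = (3 x1^2 + a) / (2 y1)
s = (3*6^2 + 2) / (2*2) mod 7 = 3
x3 = s^2 - 2 x1 mod 7 = 3^2 - 2*6 = 4
y3 = s (x1 - x3) - y1 mod 7 = 3 * (6 - 4) - 2 = 4

2P = (4, 4)


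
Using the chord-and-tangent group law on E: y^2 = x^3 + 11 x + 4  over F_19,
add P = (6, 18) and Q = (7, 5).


P != Q, so use the chord formula.
s = (y2 - y1) / (x2 - x1) = (6) / (1) mod 19 = 6
x3 = s^2 - x1 - x2 mod 19 = 6^2 - 6 - 7 = 4
y3 = s (x1 - x3) - y1 mod 19 = 6 * (6 - 4) - 18 = 13

P + Q = (4, 13)


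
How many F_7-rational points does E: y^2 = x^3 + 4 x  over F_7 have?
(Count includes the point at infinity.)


For each x in F_7, count y with y^2 = x^3 + 4 x + 0 mod 7:
  x = 0: RHS = 0, y in [0]  -> 1 point(s)
  x = 2: RHS = 2, y in [3, 4]  -> 2 point(s)
  x = 3: RHS = 4, y in [2, 5]  -> 2 point(s)
  x = 6: RHS = 2, y in [3, 4]  -> 2 point(s)
Affine points: 7. Add the point at infinity: total = 8.

#E(F_7) = 8


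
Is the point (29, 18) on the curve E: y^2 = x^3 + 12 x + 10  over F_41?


Check whether y^2 = x^3 + 12 x + 10 (mod 41) for (x, y) = (29, 18).
LHS: y^2 = 18^2 mod 41 = 37
RHS: x^3 + 12 x + 10 = 29^3 + 12*29 + 10 mod 41 = 24
LHS != RHS

No, not on the curve


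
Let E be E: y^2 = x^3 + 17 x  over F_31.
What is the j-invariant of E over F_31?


Delta = -16(4 a^3 + 27 b^2) mod 31 = 1
-1728 * (4 a)^3 = -1728 * (4*17)^3 mod 31 = 23
j = 23 * 1^(-1) mod 31 = 23

j = 23 (mod 31)


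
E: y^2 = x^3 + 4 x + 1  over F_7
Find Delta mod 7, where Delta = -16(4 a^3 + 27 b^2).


4 a^3 + 27 b^2 = 4*4^3 + 27*1^2 = 256 + 27 = 283
Delta = -16 * (283) = -4528
Delta mod 7 = 1

Delta = 1 (mod 7)


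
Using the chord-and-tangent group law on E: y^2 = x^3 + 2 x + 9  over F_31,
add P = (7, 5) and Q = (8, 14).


P != Q, so use the chord formula.
s = (y2 - y1) / (x2 - x1) = (9) / (1) mod 31 = 9
x3 = s^2 - x1 - x2 mod 31 = 9^2 - 7 - 8 = 4
y3 = s (x1 - x3) - y1 mod 31 = 9 * (7 - 4) - 5 = 22

P + Q = (4, 22)


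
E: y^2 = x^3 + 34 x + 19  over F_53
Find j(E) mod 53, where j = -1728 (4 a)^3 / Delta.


Delta = -16(4 a^3 + 27 b^2) mod 53 = 4
-1728 * (4 a)^3 = -1728 * (4*34)^3 mod 53 = 6
j = 6 * 4^(-1) mod 53 = 28

j = 28 (mod 53)


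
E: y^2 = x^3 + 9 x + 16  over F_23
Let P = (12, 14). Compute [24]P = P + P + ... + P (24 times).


k = 24 = 11000_2 (binary, LSB first: 00011)
Double-and-add from P = (12, 14):
  bit 0 = 0: acc unchanged = O
  bit 1 = 0: acc unchanged = O
  bit 2 = 0: acc unchanged = O
  bit 3 = 1: acc = O + (8, 18) = (8, 18)
  bit 4 = 1: acc = (8, 18) + (0, 19) = (1, 7)

24P = (1, 7)


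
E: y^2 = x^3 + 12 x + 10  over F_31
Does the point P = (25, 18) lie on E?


Check whether y^2 = x^3 + 12 x + 10 (mod 31) for (x, y) = (25, 18).
LHS: y^2 = 18^2 mod 31 = 14
RHS: x^3 + 12 x + 10 = 25^3 + 12*25 + 10 mod 31 = 1
LHS != RHS

No, not on the curve


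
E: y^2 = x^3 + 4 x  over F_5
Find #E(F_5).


For each x in F_5, count y with y^2 = x^3 + 4 x + 0 mod 5:
  x = 0: RHS = 0, y in [0]  -> 1 point(s)
  x = 1: RHS = 0, y in [0]  -> 1 point(s)
  x = 2: RHS = 1, y in [1, 4]  -> 2 point(s)
  x = 3: RHS = 4, y in [2, 3]  -> 2 point(s)
  x = 4: RHS = 0, y in [0]  -> 1 point(s)
Affine points: 7. Add the point at infinity: total = 8.

#E(F_5) = 8


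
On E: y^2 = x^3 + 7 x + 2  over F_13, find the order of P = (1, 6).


Compute successive multiples of P until we hit O:
  1P = (1, 6)
  2P = (7, 2)
  3P = (4, 9)
  4P = (9, 12)
  5P = (6, 0)
  6P = (9, 1)
  7P = (4, 4)
  8P = (7, 11)
  ... (continuing to 10P)
  10P = O

ord(P) = 10


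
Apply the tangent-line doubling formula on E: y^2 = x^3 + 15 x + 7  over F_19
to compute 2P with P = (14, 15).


Doubling: s = (3 x1^2 + a) / (2 y1)
s = (3*14^2 + 15) / (2*15) mod 19 = 3
x3 = s^2 - 2 x1 mod 19 = 3^2 - 2*14 = 0
y3 = s (x1 - x3) - y1 mod 19 = 3 * (14 - 0) - 15 = 8

2P = (0, 8)


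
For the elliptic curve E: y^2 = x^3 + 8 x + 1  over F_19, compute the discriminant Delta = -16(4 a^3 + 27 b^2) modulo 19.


4 a^3 + 27 b^2 = 4*8^3 + 27*1^2 = 2048 + 27 = 2075
Delta = -16 * (2075) = -33200
Delta mod 19 = 12

Delta = 12 (mod 19)


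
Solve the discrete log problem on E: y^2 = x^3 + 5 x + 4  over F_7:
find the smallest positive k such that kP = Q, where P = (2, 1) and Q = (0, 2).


Enumerate multiples of P until we hit Q = (0, 2):
  1P = (2, 1)
  2P = (0, 2)
Match found at i = 2.

k = 2


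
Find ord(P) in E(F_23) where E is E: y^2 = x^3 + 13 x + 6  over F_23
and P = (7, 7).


Compute successive multiples of P until we hit O:
  1P = (7, 7)
  2P = (11, 13)
  3P = (13, 7)
  4P = (3, 16)
  5P = (8, 1)
  6P = (21, 8)
  7P = (20, 20)
  8P = (20, 3)
  ... (continuing to 15P)
  15P = O

ord(P) = 15


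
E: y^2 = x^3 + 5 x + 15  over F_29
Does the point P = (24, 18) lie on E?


Check whether y^2 = x^3 + 5 x + 15 (mod 29) for (x, y) = (24, 18).
LHS: y^2 = 18^2 mod 29 = 5
RHS: x^3 + 5 x + 15 = 24^3 + 5*24 + 15 mod 29 = 10
LHS != RHS

No, not on the curve


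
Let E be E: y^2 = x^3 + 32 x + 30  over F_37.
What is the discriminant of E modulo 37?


4 a^3 + 27 b^2 = 4*32^3 + 27*30^2 = 131072 + 24300 = 155372
Delta = -16 * (155372) = -2485952
Delta mod 37 = 4

Delta = 4 (mod 37)


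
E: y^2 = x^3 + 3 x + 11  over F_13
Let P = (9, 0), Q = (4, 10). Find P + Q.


P != Q, so use the chord formula.
s = (y2 - y1) / (x2 - x1) = (10) / (8) mod 13 = 11
x3 = s^2 - x1 - x2 mod 13 = 11^2 - 9 - 4 = 4
y3 = s (x1 - x3) - y1 mod 13 = 11 * (9 - 4) - 0 = 3

P + Q = (4, 3)


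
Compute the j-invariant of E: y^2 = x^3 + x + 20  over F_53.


Delta = -16(4 a^3 + 27 b^2) mod 53 = 22
-1728 * (4 a)^3 = -1728 * (4*1)^3 mod 53 = 19
j = 19 * 22^(-1) mod 53 = 37

j = 37 (mod 53)


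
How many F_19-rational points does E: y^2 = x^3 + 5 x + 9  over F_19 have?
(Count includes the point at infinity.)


For each x in F_19, count y with y^2 = x^3 + 5 x + 9 mod 19:
  x = 0: RHS = 9, y in [3, 16]  -> 2 point(s)
  x = 4: RHS = 17, y in [6, 13]  -> 2 point(s)
  x = 5: RHS = 7, y in [8, 11]  -> 2 point(s)
  x = 7: RHS = 7, y in [8, 11]  -> 2 point(s)
  x = 9: RHS = 4, y in [2, 17]  -> 2 point(s)
  x = 12: RHS = 11, y in [7, 12]  -> 2 point(s)
  x = 14: RHS = 11, y in [7, 12]  -> 2 point(s)
  x = 15: RHS = 1, y in [1, 18]  -> 2 point(s)
  x = 16: RHS = 5, y in [9, 10]  -> 2 point(s)
Affine points: 18. Add the point at infinity: total = 19.

#E(F_19) = 19


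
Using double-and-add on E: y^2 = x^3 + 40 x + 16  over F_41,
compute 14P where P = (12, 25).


k = 14 = 1110_2 (binary, LSB first: 0111)
Double-and-add from P = (12, 25):
  bit 0 = 0: acc unchanged = O
  bit 1 = 1: acc = O + (27, 22) = (27, 22)
  bit 2 = 1: acc = (27, 22) + (24, 32) = (33, 39)
  bit 3 = 1: acc = (33, 39) + (38, 22) = (16, 18)

14P = (16, 18)


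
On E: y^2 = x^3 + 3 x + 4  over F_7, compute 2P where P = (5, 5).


Doubling: s = (3 x1^2 + a) / (2 y1)
s = (3*5^2 + 3) / (2*5) mod 7 = 5
x3 = s^2 - 2 x1 mod 7 = 5^2 - 2*5 = 1
y3 = s (x1 - x3) - y1 mod 7 = 5 * (5 - 1) - 5 = 1

2P = (1, 1)


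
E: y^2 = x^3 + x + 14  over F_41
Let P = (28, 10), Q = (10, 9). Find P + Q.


P != Q, so use the chord formula.
s = (y2 - y1) / (x2 - x1) = (40) / (23) mod 41 = 16
x3 = s^2 - x1 - x2 mod 41 = 16^2 - 28 - 10 = 13
y3 = s (x1 - x3) - y1 mod 41 = 16 * (28 - 13) - 10 = 25

P + Q = (13, 25)


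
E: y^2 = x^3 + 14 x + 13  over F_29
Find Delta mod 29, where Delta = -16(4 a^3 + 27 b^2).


4 a^3 + 27 b^2 = 4*14^3 + 27*13^2 = 10976 + 4563 = 15539
Delta = -16 * (15539) = -248624
Delta mod 29 = 22

Delta = 22 (mod 29)


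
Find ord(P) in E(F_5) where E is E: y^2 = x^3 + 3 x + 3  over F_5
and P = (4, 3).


Compute successive multiples of P until we hit O:
  1P = (4, 3)
  2P = (3, 3)
  3P = (3, 2)
  4P = (4, 2)
  5P = O

ord(P) = 5


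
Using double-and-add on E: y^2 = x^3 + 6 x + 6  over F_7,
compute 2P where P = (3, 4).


k = 2 = 10_2 (binary, LSB first: 01)
Double-and-add from P = (3, 4):
  bit 0 = 0: acc unchanged = O
  bit 1 = 1: acc = O + (5, 0) = (5, 0)

2P = (5, 0)


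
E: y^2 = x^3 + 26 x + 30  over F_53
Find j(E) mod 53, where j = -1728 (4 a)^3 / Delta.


Delta = -16(4 a^3 + 27 b^2) mod 53 = 16
-1728 * (4 a)^3 = -1728 * (4*26)^3 mod 53 = 44
j = 44 * 16^(-1) mod 53 = 16

j = 16 (mod 53)


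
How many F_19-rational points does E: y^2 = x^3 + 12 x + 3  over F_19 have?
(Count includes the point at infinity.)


For each x in F_19, count y with y^2 = x^3 + 12 x + 3 mod 19:
  x = 1: RHS = 16, y in [4, 15]  -> 2 point(s)
  x = 2: RHS = 16, y in [4, 15]  -> 2 point(s)
  x = 3: RHS = 9, y in [3, 16]  -> 2 point(s)
  x = 4: RHS = 1, y in [1, 18]  -> 2 point(s)
  x = 5: RHS = 17, y in [6, 13]  -> 2 point(s)
  x = 6: RHS = 6, y in [5, 14]  -> 2 point(s)
  x = 9: RHS = 4, y in [2, 17]  -> 2 point(s)
  x = 13: RHS = 0, y in [0]  -> 1 point(s)
  x = 15: RHS = 5, y in [9, 10]  -> 2 point(s)
  x = 16: RHS = 16, y in [4, 15]  -> 2 point(s)
  x = 17: RHS = 9, y in [3, 16]  -> 2 point(s)
  x = 18: RHS = 9, y in [3, 16]  -> 2 point(s)
Affine points: 23. Add the point at infinity: total = 24.

#E(F_19) = 24


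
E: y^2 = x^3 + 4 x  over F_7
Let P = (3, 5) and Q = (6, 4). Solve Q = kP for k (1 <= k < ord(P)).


Enumerate multiples of P until we hit Q = (6, 4):
  1P = (3, 5)
  2P = (2, 3)
  3P = (6, 3)
  4P = (0, 0)
  5P = (6, 4)
Match found at i = 5.

k = 5


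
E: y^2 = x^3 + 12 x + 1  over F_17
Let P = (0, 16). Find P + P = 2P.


Doubling: s = (3 x1^2 + a) / (2 y1)
s = (3*0^2 + 12) / (2*16) mod 17 = 11
x3 = s^2 - 2 x1 mod 17 = 11^2 - 2*0 = 2
y3 = s (x1 - x3) - y1 mod 17 = 11 * (0 - 2) - 16 = 13

2P = (2, 13)


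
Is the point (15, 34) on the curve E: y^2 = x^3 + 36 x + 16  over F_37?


Check whether y^2 = x^3 + 36 x + 16 (mod 37) for (x, y) = (15, 34).
LHS: y^2 = 34^2 mod 37 = 9
RHS: x^3 + 36 x + 16 = 15^3 + 36*15 + 16 mod 37 = 9
LHS = RHS

Yes, on the curve


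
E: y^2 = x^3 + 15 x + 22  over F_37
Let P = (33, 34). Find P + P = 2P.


Doubling: s = (3 x1^2 + a) / (2 y1)
s = (3*33^2 + 15) / (2*34) mod 37 = 8
x3 = s^2 - 2 x1 mod 37 = 8^2 - 2*33 = 35
y3 = s (x1 - x3) - y1 mod 37 = 8 * (33 - 35) - 34 = 24

2P = (35, 24)


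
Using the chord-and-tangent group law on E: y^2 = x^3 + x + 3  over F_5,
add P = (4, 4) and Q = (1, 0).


P != Q, so use the chord formula.
s = (y2 - y1) / (x2 - x1) = (1) / (2) mod 5 = 3
x3 = s^2 - x1 - x2 mod 5 = 3^2 - 4 - 1 = 4
y3 = s (x1 - x3) - y1 mod 5 = 3 * (4 - 4) - 4 = 1

P + Q = (4, 1)


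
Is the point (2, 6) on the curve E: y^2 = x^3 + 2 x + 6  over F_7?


Check whether y^2 = x^3 + 2 x + 6 (mod 7) for (x, y) = (2, 6).
LHS: y^2 = 6^2 mod 7 = 1
RHS: x^3 + 2 x + 6 = 2^3 + 2*2 + 6 mod 7 = 4
LHS != RHS

No, not on the curve


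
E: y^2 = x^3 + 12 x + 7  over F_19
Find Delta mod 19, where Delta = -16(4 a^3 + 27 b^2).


4 a^3 + 27 b^2 = 4*12^3 + 27*7^2 = 6912 + 1323 = 8235
Delta = -16 * (8235) = -131760
Delta mod 19 = 5

Delta = 5 (mod 19)


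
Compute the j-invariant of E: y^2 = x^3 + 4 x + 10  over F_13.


Delta = -16(4 a^3 + 27 b^2) mod 13 = 11
-1728 * (4 a)^3 = -1728 * (4*4)^3 mod 13 = 1
j = 1 * 11^(-1) mod 13 = 6

j = 6 (mod 13)


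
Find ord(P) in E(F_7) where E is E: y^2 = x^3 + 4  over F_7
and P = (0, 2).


Compute successive multiples of P until we hit O:
  1P = (0, 2)
  2P = (0, 5)
  3P = O

ord(P) = 3


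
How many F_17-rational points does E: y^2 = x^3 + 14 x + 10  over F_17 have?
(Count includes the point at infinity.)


For each x in F_17, count y with y^2 = x^3 + 14 x + 10 mod 17:
  x = 1: RHS = 8, y in [5, 12]  -> 2 point(s)
  x = 5: RHS = 1, y in [1, 16]  -> 2 point(s)
  x = 6: RHS = 4, y in [2, 15]  -> 2 point(s)
  x = 7: RHS = 9, y in [3, 14]  -> 2 point(s)
  x = 9: RHS = 15, y in [7, 10]  -> 2 point(s)
  x = 11: RHS = 16, y in [4, 13]  -> 2 point(s)
  x = 12: RHS = 2, y in [6, 11]  -> 2 point(s)
  x = 13: RHS = 9, y in [3, 14]  -> 2 point(s)
  x = 14: RHS = 9, y in [3, 14]  -> 2 point(s)
  x = 15: RHS = 8, y in [5, 12]  -> 2 point(s)
Affine points: 20. Add the point at infinity: total = 21.

#E(F_17) = 21


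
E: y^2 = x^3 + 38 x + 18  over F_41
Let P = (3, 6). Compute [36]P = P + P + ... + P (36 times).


k = 36 = 100100_2 (binary, LSB first: 001001)
Double-and-add from P = (3, 6):
  bit 0 = 0: acc unchanged = O
  bit 1 = 0: acc unchanged = O
  bit 2 = 1: acc = O + (20, 2) = (20, 2)
  bit 3 = 0: acc unchanged = (20, 2)
  bit 4 = 0: acc unchanged = (20, 2)
  bit 5 = 1: acc = (20, 2) + (28, 19) = (2, 26)

36P = (2, 26)


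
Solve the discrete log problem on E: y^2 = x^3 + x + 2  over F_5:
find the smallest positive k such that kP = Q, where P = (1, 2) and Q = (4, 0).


Enumerate multiples of P until we hit Q = (4, 0):
  1P = (1, 2)
  2P = (4, 0)
Match found at i = 2.

k = 2


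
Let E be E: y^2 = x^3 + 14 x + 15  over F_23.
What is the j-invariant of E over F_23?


Delta = -16(4 a^3 + 27 b^2) mod 23 = 10
-1728 * (4 a)^3 = -1728 * (4*14)^3 mod 23 = 13
j = 13 * 10^(-1) mod 23 = 22

j = 22 (mod 23)


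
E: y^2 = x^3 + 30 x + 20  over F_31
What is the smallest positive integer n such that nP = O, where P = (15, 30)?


Compute successive multiples of P until we hit O:
  1P = (15, 30)
  2P = (17, 24)
  3P = (8, 11)
  4P = (16, 16)
  5P = (10, 24)
  6P = (0, 19)
  7P = (4, 7)
  8P = (1, 19)
  ... (continuing to 32P)
  32P = O

ord(P) = 32


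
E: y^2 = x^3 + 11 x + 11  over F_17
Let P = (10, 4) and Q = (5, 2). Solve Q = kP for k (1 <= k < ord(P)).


Enumerate multiples of P until we hit Q = (5, 2):
  1P = (10, 4)
  2P = (12, 16)
  3P = (14, 6)
  4P = (6, 15)
  5P = (16, 4)
  6P = (8, 13)
  7P = (15, 10)
  8P = (5, 2)
Match found at i = 8.

k = 8


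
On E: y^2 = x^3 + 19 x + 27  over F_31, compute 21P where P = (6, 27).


k = 21 = 10101_2 (binary, LSB first: 10101)
Double-and-add from P = (6, 27):
  bit 0 = 1: acc = O + (6, 27) = (6, 27)
  bit 1 = 0: acc unchanged = (6, 27)
  bit 2 = 1: acc = (6, 27) + (16, 26) = (18, 30)
  bit 3 = 0: acc unchanged = (18, 30)
  bit 4 = 1: acc = (18, 30) + (28, 25) = (24, 4)

21P = (24, 4)


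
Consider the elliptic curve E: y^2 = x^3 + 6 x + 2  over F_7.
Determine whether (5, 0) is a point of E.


Check whether y^2 = x^3 + 6 x + 2 (mod 7) for (x, y) = (5, 0).
LHS: y^2 = 0^2 mod 7 = 0
RHS: x^3 + 6 x + 2 = 5^3 + 6*5 + 2 mod 7 = 3
LHS != RHS

No, not on the curve


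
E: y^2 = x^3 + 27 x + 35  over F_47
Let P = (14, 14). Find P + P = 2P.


Doubling: s = (3 x1^2 + a) / (2 y1)
s = (3*14^2 + 27) / (2*14) mod 47 = 27
x3 = s^2 - 2 x1 mod 47 = 27^2 - 2*14 = 43
y3 = s (x1 - x3) - y1 mod 47 = 27 * (14 - 43) - 14 = 2

2P = (43, 2)


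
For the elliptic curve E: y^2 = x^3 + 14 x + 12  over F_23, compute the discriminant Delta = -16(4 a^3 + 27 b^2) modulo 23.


4 a^3 + 27 b^2 = 4*14^3 + 27*12^2 = 10976 + 3888 = 14864
Delta = -16 * (14864) = -237824
Delta mod 23 = 19

Delta = 19 (mod 23)


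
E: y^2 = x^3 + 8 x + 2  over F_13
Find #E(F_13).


For each x in F_13, count y with y^2 = x^3 + 8 x + 2 mod 13:
  x = 2: RHS = 0, y in [0]  -> 1 point(s)
  x = 3: RHS = 1, y in [1, 12]  -> 2 point(s)
  x = 9: RHS = 10, y in [6, 7]  -> 2 point(s)
  x = 10: RHS = 3, y in [4, 9]  -> 2 point(s)
  x = 11: RHS = 4, y in [2, 11]  -> 2 point(s)
Affine points: 9. Add the point at infinity: total = 10.

#E(F_13) = 10


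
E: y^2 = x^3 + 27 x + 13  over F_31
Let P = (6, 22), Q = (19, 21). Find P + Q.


P != Q, so use the chord formula.
s = (y2 - y1) / (x2 - x1) = (30) / (13) mod 31 = 19
x3 = s^2 - x1 - x2 mod 31 = 19^2 - 6 - 19 = 26
y3 = s (x1 - x3) - y1 mod 31 = 19 * (6 - 26) - 22 = 1

P + Q = (26, 1)


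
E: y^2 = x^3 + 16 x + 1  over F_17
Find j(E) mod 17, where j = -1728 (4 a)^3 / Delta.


Delta = -16(4 a^3 + 27 b^2) mod 17 = 6
-1728 * (4 a)^3 = -1728 * (4*16)^3 mod 17 = 7
j = 7 * 6^(-1) mod 17 = 4

j = 4 (mod 17)


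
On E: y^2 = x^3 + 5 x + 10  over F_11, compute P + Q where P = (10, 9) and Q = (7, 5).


P != Q, so use the chord formula.
s = (y2 - y1) / (x2 - x1) = (7) / (8) mod 11 = 5
x3 = s^2 - x1 - x2 mod 11 = 5^2 - 10 - 7 = 8
y3 = s (x1 - x3) - y1 mod 11 = 5 * (10 - 8) - 9 = 1

P + Q = (8, 1)


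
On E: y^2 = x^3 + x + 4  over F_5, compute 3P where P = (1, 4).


k = 3 = 11_2 (binary, LSB first: 11)
Double-and-add from P = (1, 4):
  bit 0 = 1: acc = O + (1, 4) = (1, 4)
  bit 1 = 1: acc = (1, 4) + (2, 3) = (3, 3)

3P = (3, 3)


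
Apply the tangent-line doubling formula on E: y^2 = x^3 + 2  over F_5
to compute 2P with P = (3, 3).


Doubling: s = (3 x1^2 + a) / (2 y1)
s = (3*3^2 + 0) / (2*3) mod 5 = 2
x3 = s^2 - 2 x1 mod 5 = 2^2 - 2*3 = 3
y3 = s (x1 - x3) - y1 mod 5 = 2 * (3 - 3) - 3 = 2

2P = (3, 2)


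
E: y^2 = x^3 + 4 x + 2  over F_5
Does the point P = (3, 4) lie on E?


Check whether y^2 = x^3 + 4 x + 2 (mod 5) for (x, y) = (3, 4).
LHS: y^2 = 4^2 mod 5 = 1
RHS: x^3 + 4 x + 2 = 3^3 + 4*3 + 2 mod 5 = 1
LHS = RHS

Yes, on the curve


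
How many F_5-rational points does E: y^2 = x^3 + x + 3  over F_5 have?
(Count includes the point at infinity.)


For each x in F_5, count y with y^2 = x^3 + 1 x + 3 mod 5:
  x = 1: RHS = 0, y in [0]  -> 1 point(s)
  x = 4: RHS = 1, y in [1, 4]  -> 2 point(s)
Affine points: 3. Add the point at infinity: total = 4.

#E(F_5) = 4


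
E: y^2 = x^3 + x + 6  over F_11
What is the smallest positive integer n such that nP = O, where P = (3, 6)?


Compute successive multiples of P until we hit O:
  1P = (3, 6)
  2P = (8, 8)
  3P = (5, 2)
  4P = (7, 2)
  5P = (2, 4)
  6P = (10, 2)
  7P = (10, 9)
  8P = (2, 7)
  ... (continuing to 13P)
  13P = O

ord(P) = 13


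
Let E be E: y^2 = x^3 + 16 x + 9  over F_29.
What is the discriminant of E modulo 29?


4 a^3 + 27 b^2 = 4*16^3 + 27*9^2 = 16384 + 2187 = 18571
Delta = -16 * (18571) = -297136
Delta mod 29 = 27

Delta = 27 (mod 29)


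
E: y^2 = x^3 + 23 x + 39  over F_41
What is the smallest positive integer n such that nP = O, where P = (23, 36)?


Compute successive multiples of P until we hit O:
  1P = (23, 36)
  2P = (4, 21)
  3P = (32, 13)
  4P = (31, 30)
  5P = (26, 38)
  6P = (38, 36)
  7P = (21, 5)
  8P = (22, 0)
  ... (continuing to 16P)
  16P = O

ord(P) = 16


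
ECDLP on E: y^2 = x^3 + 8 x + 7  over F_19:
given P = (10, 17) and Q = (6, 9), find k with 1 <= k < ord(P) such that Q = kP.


Enumerate multiples of P until we hit Q = (6, 9):
  1P = (10, 17)
  2P = (0, 11)
  3P = (1, 15)
  4P = (5, 1)
  5P = (15, 5)
  6P = (18, 6)
  7P = (11, 1)
  8P = (7, 11)
  9P = (6, 10)
  10P = (12, 8)
  11P = (3, 18)
  12P = (13, 16)
  13P = (13, 3)
  14P = (3, 1)
  15P = (12, 11)
  16P = (6, 9)
Match found at i = 16.

k = 16


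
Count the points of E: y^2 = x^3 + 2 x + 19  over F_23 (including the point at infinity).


For each x in F_23, count y with y^2 = x^3 + 2 x + 19 mod 23:
  x = 2: RHS = 8, y in [10, 13]  -> 2 point(s)
  x = 3: RHS = 6, y in [11, 12]  -> 2 point(s)
  x = 5: RHS = 16, y in [4, 19]  -> 2 point(s)
  x = 7: RHS = 8, y in [10, 13]  -> 2 point(s)
  x = 8: RHS = 18, y in [8, 15]  -> 2 point(s)
  x = 10: RHS = 4, y in [2, 21]  -> 2 point(s)
  x = 12: RHS = 0, y in [0]  -> 1 point(s)
  x = 14: RHS = 8, y in [10, 13]  -> 2 point(s)
  x = 19: RHS = 16, y in [4, 19]  -> 2 point(s)
  x = 20: RHS = 9, y in [3, 20]  -> 2 point(s)
  x = 22: RHS = 16, y in [4, 19]  -> 2 point(s)
Affine points: 21. Add the point at infinity: total = 22.

#E(F_23) = 22


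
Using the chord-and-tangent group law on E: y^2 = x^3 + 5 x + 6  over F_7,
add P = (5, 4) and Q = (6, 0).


P != Q, so use the chord formula.
s = (y2 - y1) / (x2 - x1) = (3) / (1) mod 7 = 3
x3 = s^2 - x1 - x2 mod 7 = 3^2 - 5 - 6 = 5
y3 = s (x1 - x3) - y1 mod 7 = 3 * (5 - 5) - 4 = 3

P + Q = (5, 3)


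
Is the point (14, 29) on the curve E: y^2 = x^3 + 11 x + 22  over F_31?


Check whether y^2 = x^3 + 11 x + 22 (mod 31) for (x, y) = (14, 29).
LHS: y^2 = 29^2 mod 31 = 4
RHS: x^3 + 11 x + 22 = 14^3 + 11*14 + 22 mod 31 = 6
LHS != RHS

No, not on the curve


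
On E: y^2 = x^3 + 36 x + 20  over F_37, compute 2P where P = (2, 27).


Doubling: s = (3 x1^2 + a) / (2 y1)
s = (3*2^2 + 36) / (2*27) mod 37 = 5
x3 = s^2 - 2 x1 mod 37 = 5^2 - 2*2 = 21
y3 = s (x1 - x3) - y1 mod 37 = 5 * (2 - 21) - 27 = 26

2P = (21, 26)


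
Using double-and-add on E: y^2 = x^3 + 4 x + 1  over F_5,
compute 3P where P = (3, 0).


k = 3 = 11_2 (binary, LSB first: 11)
Double-and-add from P = (3, 0):
  bit 0 = 1: acc = O + (3, 0) = (3, 0)
  bit 1 = 1: acc = (3, 0) + O = (3, 0)

3P = (3, 0)


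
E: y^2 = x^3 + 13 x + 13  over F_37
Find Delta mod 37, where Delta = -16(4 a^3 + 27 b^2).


4 a^3 + 27 b^2 = 4*13^3 + 27*13^2 = 8788 + 4563 = 13351
Delta = -16 * (13351) = -213616
Delta mod 37 = 22

Delta = 22 (mod 37)


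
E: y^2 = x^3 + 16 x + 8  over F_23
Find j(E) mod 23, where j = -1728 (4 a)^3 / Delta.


Delta = -16(4 a^3 + 27 b^2) mod 23 = 8
-1728 * (4 a)^3 = -1728 * (4*16)^3 mod 23 = 7
j = 7 * 8^(-1) mod 23 = 21

j = 21 (mod 23)


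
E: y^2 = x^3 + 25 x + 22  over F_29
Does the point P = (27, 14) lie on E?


Check whether y^2 = x^3 + 25 x + 22 (mod 29) for (x, y) = (27, 14).
LHS: y^2 = 14^2 mod 29 = 22
RHS: x^3 + 25 x + 22 = 27^3 + 25*27 + 22 mod 29 = 22
LHS = RHS

Yes, on the curve


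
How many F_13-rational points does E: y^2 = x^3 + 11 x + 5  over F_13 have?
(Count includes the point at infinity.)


For each x in F_13, count y with y^2 = x^3 + 11 x + 5 mod 13:
  x = 1: RHS = 4, y in [2, 11]  -> 2 point(s)
  x = 2: RHS = 9, y in [3, 10]  -> 2 point(s)
  x = 3: RHS = 0, y in [0]  -> 1 point(s)
  x = 4: RHS = 9, y in [3, 10]  -> 2 point(s)
  x = 5: RHS = 3, y in [4, 9]  -> 2 point(s)
  x = 6: RHS = 1, y in [1, 12]  -> 2 point(s)
  x = 7: RHS = 9, y in [3, 10]  -> 2 point(s)
  x = 9: RHS = 1, y in [1, 12]  -> 2 point(s)
  x = 10: RHS = 10, y in [6, 7]  -> 2 point(s)
  x = 11: RHS = 1, y in [1, 12]  -> 2 point(s)
Affine points: 19. Add the point at infinity: total = 20.

#E(F_13) = 20


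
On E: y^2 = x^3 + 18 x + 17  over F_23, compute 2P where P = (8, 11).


Doubling: s = (3 x1^2 + a) / (2 y1)
s = (3*8^2 + 18) / (2*11) mod 23 = 20
x3 = s^2 - 2 x1 mod 23 = 20^2 - 2*8 = 16
y3 = s (x1 - x3) - y1 mod 23 = 20 * (8 - 16) - 11 = 13

2P = (16, 13)


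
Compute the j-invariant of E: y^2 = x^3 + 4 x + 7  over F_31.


Delta = -16(4 a^3 + 27 b^2) mod 31 = 1
-1728 * (4 a)^3 = -1728 * (4*4)^3 mod 31 = 1
j = 1 * 1^(-1) mod 31 = 1

j = 1 (mod 31)


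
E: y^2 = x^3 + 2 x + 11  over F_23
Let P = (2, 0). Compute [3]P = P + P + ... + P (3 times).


k = 3 = 11_2 (binary, LSB first: 11)
Double-and-add from P = (2, 0):
  bit 0 = 1: acc = O + (2, 0) = (2, 0)
  bit 1 = 1: acc = (2, 0) + O = (2, 0)

3P = (2, 0)


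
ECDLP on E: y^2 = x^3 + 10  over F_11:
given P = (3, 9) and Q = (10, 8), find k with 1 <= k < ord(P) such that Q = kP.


Enumerate multiples of P until we hit Q = (10, 8):
  1P = (3, 9)
  2P = (10, 8)
Match found at i = 2.

k = 2


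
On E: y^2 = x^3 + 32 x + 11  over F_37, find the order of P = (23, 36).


Compute successive multiples of P until we hit O:
  1P = (23, 36)
  2P = (2, 3)
  3P = (19, 2)
  4P = (21, 18)
  5P = (0, 23)
  6P = (26, 17)
  7P = (24, 32)
  8P = (6, 7)
  ... (continuing to 40P)
  40P = O

ord(P) = 40


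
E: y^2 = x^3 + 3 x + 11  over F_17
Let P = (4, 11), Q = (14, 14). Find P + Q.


P != Q, so use the chord formula.
s = (y2 - y1) / (x2 - x1) = (3) / (10) mod 17 = 2
x3 = s^2 - x1 - x2 mod 17 = 2^2 - 4 - 14 = 3
y3 = s (x1 - x3) - y1 mod 17 = 2 * (4 - 3) - 11 = 8

P + Q = (3, 8)


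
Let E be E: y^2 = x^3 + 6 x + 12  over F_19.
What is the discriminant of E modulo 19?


4 a^3 + 27 b^2 = 4*6^3 + 27*12^2 = 864 + 3888 = 4752
Delta = -16 * (4752) = -76032
Delta mod 19 = 6

Delta = 6 (mod 19)


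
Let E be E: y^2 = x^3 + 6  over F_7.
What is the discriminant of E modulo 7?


4 a^3 + 27 b^2 = 4*0^3 + 27*6^2 = 0 + 972 = 972
Delta = -16 * (972) = -15552
Delta mod 7 = 2

Delta = 2 (mod 7)


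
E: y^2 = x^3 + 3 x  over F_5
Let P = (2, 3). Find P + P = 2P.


Doubling: s = (3 x1^2 + a) / (2 y1)
s = (3*2^2 + 3) / (2*3) mod 5 = 0
x3 = s^2 - 2 x1 mod 5 = 0^2 - 2*2 = 1
y3 = s (x1 - x3) - y1 mod 5 = 0 * (2 - 1) - 3 = 2

2P = (1, 2)


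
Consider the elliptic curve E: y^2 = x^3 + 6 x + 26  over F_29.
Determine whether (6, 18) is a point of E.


Check whether y^2 = x^3 + 6 x + 26 (mod 29) for (x, y) = (6, 18).
LHS: y^2 = 18^2 mod 29 = 5
RHS: x^3 + 6 x + 26 = 6^3 + 6*6 + 26 mod 29 = 17
LHS != RHS

No, not on the curve


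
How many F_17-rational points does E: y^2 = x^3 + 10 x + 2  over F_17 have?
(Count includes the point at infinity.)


For each x in F_17, count y with y^2 = x^3 + 10 x + 2 mod 17:
  x = 0: RHS = 2, y in [6, 11]  -> 2 point(s)
  x = 1: RHS = 13, y in [8, 9]  -> 2 point(s)
  x = 2: RHS = 13, y in [8, 9]  -> 2 point(s)
  x = 3: RHS = 8, y in [5, 12]  -> 2 point(s)
  x = 4: RHS = 4, y in [2, 15]  -> 2 point(s)
  x = 8: RHS = 16, y in [4, 13]  -> 2 point(s)
  x = 11: RHS = 15, y in [7, 10]  -> 2 point(s)
  x = 13: RHS = 0, y in [0]  -> 1 point(s)
  x = 14: RHS = 13, y in [8, 9]  -> 2 point(s)
  x = 15: RHS = 8, y in [5, 12]  -> 2 point(s)
  x = 16: RHS = 8, y in [5, 12]  -> 2 point(s)
Affine points: 21. Add the point at infinity: total = 22.

#E(F_17) = 22


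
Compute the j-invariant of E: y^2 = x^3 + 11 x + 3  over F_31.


Delta = -16(4 a^3 + 27 b^2) mod 31 = 22
-1728 * (4 a)^3 = -1728 * (4*11)^3 mod 31 = 30
j = 30 * 22^(-1) mod 31 = 7

j = 7 (mod 31)


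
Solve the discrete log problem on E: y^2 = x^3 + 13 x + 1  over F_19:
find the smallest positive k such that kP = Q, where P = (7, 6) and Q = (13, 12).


Enumerate multiples of P until we hit Q = (13, 12):
  1P = (7, 6)
  2P = (16, 7)
  3P = (0, 18)
  4P = (13, 7)
  5P = (8, 16)
  6P = (9, 12)
  7P = (12, 17)
  8P = (17, 10)
  9P = (2, 15)
  10P = (14, 18)
  11P = (18, 5)
  12P = (5, 18)
  13P = (5, 1)
  14P = (18, 14)
  15P = (14, 1)
  16P = (2, 4)
  17P = (17, 9)
  18P = (12, 2)
  19P = (9, 7)
  20P = (8, 3)
  21P = (13, 12)
Match found at i = 21.

k = 21


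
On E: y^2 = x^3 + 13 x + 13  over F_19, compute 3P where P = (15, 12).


k = 3 = 11_2 (binary, LSB first: 11)
Double-and-add from P = (15, 12):
  bit 0 = 1: acc = O + (15, 12) = (15, 12)
  bit 1 = 1: acc = (15, 12) + (17, 13) = (11, 9)

3P = (11, 9)


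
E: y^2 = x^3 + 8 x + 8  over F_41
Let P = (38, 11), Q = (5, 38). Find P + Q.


P != Q, so use the chord formula.
s = (y2 - y1) / (x2 - x1) = (27) / (8) mod 41 = 29
x3 = s^2 - x1 - x2 mod 41 = 29^2 - 38 - 5 = 19
y3 = s (x1 - x3) - y1 mod 41 = 29 * (38 - 19) - 11 = 7

P + Q = (19, 7)


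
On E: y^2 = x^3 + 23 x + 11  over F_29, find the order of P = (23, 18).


Compute successive multiples of P until we hit O:
  1P = (23, 18)
  2P = (16, 26)
  3P = (28, 25)
  4P = (2, 23)
  5P = (13, 10)
  6P = (18, 15)
  7P = (22, 0)
  8P = (18, 14)
  ... (continuing to 14P)
  14P = O

ord(P) = 14


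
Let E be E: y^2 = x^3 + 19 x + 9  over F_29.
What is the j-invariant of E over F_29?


Delta = -16(4 a^3 + 27 b^2) mod 29 = 8
-1728 * (4 a)^3 = -1728 * (4*19)^3 mod 29 = 7
j = 7 * 8^(-1) mod 29 = 19

j = 19 (mod 29)


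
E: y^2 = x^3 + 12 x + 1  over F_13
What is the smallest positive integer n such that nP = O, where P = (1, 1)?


Compute successive multiples of P until we hit O:
  1P = (1, 1)
  2P = (12, 1)
  3P = (0, 12)
  4P = (3, 8)
  5P = (5, 11)
  6P = (10, 9)
  7P = (6, 9)
  8P = (7, 5)
  ... (continuing to 19P)
  19P = O

ord(P) = 19


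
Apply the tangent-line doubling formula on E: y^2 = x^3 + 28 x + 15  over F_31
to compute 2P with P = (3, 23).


Doubling: s = (3 x1^2 + a) / (2 y1)
s = (3*3^2 + 28) / (2*23) mod 31 = 14
x3 = s^2 - 2 x1 mod 31 = 14^2 - 2*3 = 4
y3 = s (x1 - x3) - y1 mod 31 = 14 * (3 - 4) - 23 = 25

2P = (4, 25)


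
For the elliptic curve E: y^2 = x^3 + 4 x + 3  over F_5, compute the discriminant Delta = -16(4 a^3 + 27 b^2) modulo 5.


4 a^3 + 27 b^2 = 4*4^3 + 27*3^2 = 256 + 243 = 499
Delta = -16 * (499) = -7984
Delta mod 5 = 1

Delta = 1 (mod 5)


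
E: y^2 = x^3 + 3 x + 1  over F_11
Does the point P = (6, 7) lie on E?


Check whether y^2 = x^3 + 3 x + 1 (mod 11) for (x, y) = (6, 7).
LHS: y^2 = 7^2 mod 11 = 5
RHS: x^3 + 3 x + 1 = 6^3 + 3*6 + 1 mod 11 = 4
LHS != RHS

No, not on the curve


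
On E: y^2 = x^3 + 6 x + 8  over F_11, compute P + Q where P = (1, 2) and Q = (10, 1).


P != Q, so use the chord formula.
s = (y2 - y1) / (x2 - x1) = (10) / (9) mod 11 = 6
x3 = s^2 - x1 - x2 mod 11 = 6^2 - 1 - 10 = 3
y3 = s (x1 - x3) - y1 mod 11 = 6 * (1 - 3) - 2 = 8

P + Q = (3, 8)


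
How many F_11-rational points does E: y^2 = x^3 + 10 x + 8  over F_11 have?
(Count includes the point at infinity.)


For each x in F_11, count y with y^2 = x^3 + 10 x + 8 mod 11:
  x = 2: RHS = 3, y in [5, 6]  -> 2 point(s)
  x = 6: RHS = 9, y in [3, 8]  -> 2 point(s)
  x = 7: RHS = 3, y in [5, 6]  -> 2 point(s)
Affine points: 6. Add the point at infinity: total = 7.

#E(F_11) = 7


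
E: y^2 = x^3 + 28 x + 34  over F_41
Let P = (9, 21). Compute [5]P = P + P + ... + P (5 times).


k = 5 = 101_2 (binary, LSB first: 101)
Double-and-add from P = (9, 21):
  bit 0 = 1: acc = O + (9, 21) = (9, 21)
  bit 1 = 0: acc unchanged = (9, 21)
  bit 2 = 1: acc = (9, 21) + (15, 4) = (33, 6)

5P = (33, 6)


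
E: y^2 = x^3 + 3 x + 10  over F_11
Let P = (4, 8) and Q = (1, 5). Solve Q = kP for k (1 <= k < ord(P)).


Enumerate multiples of P until we hit Q = (1, 5):
  1P = (4, 8)
  2P = (1, 5)
Match found at i = 2.

k = 2


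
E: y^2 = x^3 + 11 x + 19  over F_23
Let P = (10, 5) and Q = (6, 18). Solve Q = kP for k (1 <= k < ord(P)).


Enumerate multiples of P until we hit Q = (6, 18):
  1P = (10, 5)
  2P = (21, 14)
  3P = (17, 6)
  4P = (4, 9)
  5P = (12, 4)
  6P = (7, 5)
  7P = (6, 18)
Match found at i = 7.

k = 7


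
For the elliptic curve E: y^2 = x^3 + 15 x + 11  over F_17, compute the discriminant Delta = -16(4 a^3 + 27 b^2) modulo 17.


4 a^3 + 27 b^2 = 4*15^3 + 27*11^2 = 13500 + 3267 = 16767
Delta = -16 * (16767) = -268272
Delta mod 17 = 5

Delta = 5 (mod 17)


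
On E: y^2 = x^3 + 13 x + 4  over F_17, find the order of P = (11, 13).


Compute successive multiples of P until we hit O:
  1P = (11, 13)
  2P = (11, 4)
  3P = O

ord(P) = 3


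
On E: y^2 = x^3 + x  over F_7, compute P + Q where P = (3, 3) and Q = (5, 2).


P != Q, so use the chord formula.
s = (y2 - y1) / (x2 - x1) = (6) / (2) mod 7 = 3
x3 = s^2 - x1 - x2 mod 7 = 3^2 - 3 - 5 = 1
y3 = s (x1 - x3) - y1 mod 7 = 3 * (3 - 1) - 3 = 3

P + Q = (1, 3)


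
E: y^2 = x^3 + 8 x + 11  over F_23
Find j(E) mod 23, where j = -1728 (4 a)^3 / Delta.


Delta = -16(4 a^3 + 27 b^2) mod 23 = 14
-1728 * (4 a)^3 = -1728 * (4*8)^3 mod 23 = 21
j = 21 * 14^(-1) mod 23 = 13

j = 13 (mod 23)


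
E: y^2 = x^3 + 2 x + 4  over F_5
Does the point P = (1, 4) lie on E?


Check whether y^2 = x^3 + 2 x + 4 (mod 5) for (x, y) = (1, 4).
LHS: y^2 = 4^2 mod 5 = 1
RHS: x^3 + 2 x + 4 = 1^3 + 2*1 + 4 mod 5 = 2
LHS != RHS

No, not on the curve


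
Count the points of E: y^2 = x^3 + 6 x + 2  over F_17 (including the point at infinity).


For each x in F_17, count y with y^2 = x^3 + 6 x + 2 mod 17:
  x = 0: RHS = 2, y in [6, 11]  -> 2 point(s)
  x = 1: RHS = 9, y in [3, 14]  -> 2 point(s)
  x = 3: RHS = 13, y in [8, 9]  -> 2 point(s)
  x = 5: RHS = 4, y in [2, 15]  -> 2 point(s)
  x = 6: RHS = 16, y in [4, 13]  -> 2 point(s)
  x = 7: RHS = 13, y in [8, 9]  -> 2 point(s)
  x = 8: RHS = 1, y in [1, 16]  -> 2 point(s)
  x = 10: RHS = 8, y in [5, 12]  -> 2 point(s)
  x = 12: RHS = 0, y in [0]  -> 1 point(s)
  x = 13: RHS = 16, y in [4, 13]  -> 2 point(s)
  x = 14: RHS = 8, y in [5, 12]  -> 2 point(s)
  x = 15: RHS = 16, y in [4, 13]  -> 2 point(s)
Affine points: 23. Add the point at infinity: total = 24.

#E(F_17) = 24


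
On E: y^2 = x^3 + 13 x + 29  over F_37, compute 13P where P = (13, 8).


k = 13 = 1101_2 (binary, LSB first: 1011)
Double-and-add from P = (13, 8):
  bit 0 = 1: acc = O + (13, 8) = (13, 8)
  bit 1 = 0: acc unchanged = (13, 8)
  bit 2 = 1: acc = (13, 8) + (4, 16) = (8, 4)
  bit 3 = 1: acc = (8, 4) + (18, 29) = (8, 33)

13P = (8, 33)


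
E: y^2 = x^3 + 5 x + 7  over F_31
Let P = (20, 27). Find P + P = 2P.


Doubling: s = (3 x1^2 + a) / (2 y1)
s = (3*20^2 + 5) / (2*27) mod 31 = 16
x3 = s^2 - 2 x1 mod 31 = 16^2 - 2*20 = 30
y3 = s (x1 - x3) - y1 mod 31 = 16 * (20 - 30) - 27 = 30

2P = (30, 30)


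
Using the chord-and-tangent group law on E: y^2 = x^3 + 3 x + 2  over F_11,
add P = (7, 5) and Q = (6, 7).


P != Q, so use the chord formula.
s = (y2 - y1) / (x2 - x1) = (2) / (10) mod 11 = 9
x3 = s^2 - x1 - x2 mod 11 = 9^2 - 7 - 6 = 2
y3 = s (x1 - x3) - y1 mod 11 = 9 * (7 - 2) - 5 = 7

P + Q = (2, 7)


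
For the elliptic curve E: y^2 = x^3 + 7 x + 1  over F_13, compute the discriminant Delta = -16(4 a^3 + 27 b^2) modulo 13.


4 a^3 + 27 b^2 = 4*7^3 + 27*1^2 = 1372 + 27 = 1399
Delta = -16 * (1399) = -22384
Delta mod 13 = 2

Delta = 2 (mod 13)


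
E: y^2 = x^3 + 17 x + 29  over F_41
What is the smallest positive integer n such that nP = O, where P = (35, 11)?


Compute successive multiples of P until we hit O:
  1P = (35, 11)
  2P = (32, 34)
  3P = (10, 16)
  4P = (19, 35)
  5P = (20, 28)
  6P = (23, 0)
  7P = (20, 13)
  8P = (19, 6)
  ... (continuing to 12P)
  12P = O

ord(P) = 12


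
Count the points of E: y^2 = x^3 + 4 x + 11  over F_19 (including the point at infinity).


For each x in F_19, count y with y^2 = x^3 + 4 x + 11 mod 19:
  x = 0: RHS = 11, y in [7, 12]  -> 2 point(s)
  x = 1: RHS = 16, y in [4, 15]  -> 2 point(s)
  x = 5: RHS = 4, y in [2, 17]  -> 2 point(s)
  x = 6: RHS = 4, y in [2, 17]  -> 2 point(s)
  x = 8: RHS = 4, y in [2, 17]  -> 2 point(s)
  x = 9: RHS = 16, y in [4, 15]  -> 2 point(s)
  x = 10: RHS = 6, y in [5, 14]  -> 2 point(s)
  x = 12: RHS = 1, y in [1, 18]  -> 2 point(s)
  x = 15: RHS = 7, y in [8, 11]  -> 2 point(s)
  x = 18: RHS = 6, y in [5, 14]  -> 2 point(s)
Affine points: 20. Add the point at infinity: total = 21.

#E(F_19) = 21


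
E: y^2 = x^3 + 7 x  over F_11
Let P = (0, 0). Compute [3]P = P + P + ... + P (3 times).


k = 3 = 11_2 (binary, LSB first: 11)
Double-and-add from P = (0, 0):
  bit 0 = 1: acc = O + (0, 0) = (0, 0)
  bit 1 = 1: acc = (0, 0) + O = (0, 0)

3P = (0, 0)


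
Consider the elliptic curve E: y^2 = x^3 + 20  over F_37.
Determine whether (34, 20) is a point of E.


Check whether y^2 = x^3 + 0 x + 20 (mod 37) for (x, y) = (34, 20).
LHS: y^2 = 20^2 mod 37 = 30
RHS: x^3 + 0 x + 20 = 34^3 + 0*34 + 20 mod 37 = 30
LHS = RHS

Yes, on the curve


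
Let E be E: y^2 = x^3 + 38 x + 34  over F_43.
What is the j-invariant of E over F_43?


Delta = -16(4 a^3 + 27 b^2) mod 43 = 12
-1728 * (4 a)^3 = -1728 * (4*38)^3 mod 43 = 16
j = 16 * 12^(-1) mod 43 = 30

j = 30 (mod 43)


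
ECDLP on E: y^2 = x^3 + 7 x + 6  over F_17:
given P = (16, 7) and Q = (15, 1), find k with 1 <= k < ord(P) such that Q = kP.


Enumerate multiples of P until we hit Q = (15, 1):
  1P = (16, 7)
  2P = (15, 1)
Match found at i = 2.

k = 2


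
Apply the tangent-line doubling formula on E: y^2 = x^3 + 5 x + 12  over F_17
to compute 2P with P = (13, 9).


Doubling: s = (3 x1^2 + a) / (2 y1)
s = (3*13^2 + 5) / (2*9) mod 17 = 2
x3 = s^2 - 2 x1 mod 17 = 2^2 - 2*13 = 12
y3 = s (x1 - x3) - y1 mod 17 = 2 * (13 - 12) - 9 = 10

2P = (12, 10)


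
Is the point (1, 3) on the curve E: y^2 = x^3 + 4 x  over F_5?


Check whether y^2 = x^3 + 4 x + 0 (mod 5) for (x, y) = (1, 3).
LHS: y^2 = 3^2 mod 5 = 4
RHS: x^3 + 4 x + 0 = 1^3 + 4*1 + 0 mod 5 = 0
LHS != RHS

No, not on the curve
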